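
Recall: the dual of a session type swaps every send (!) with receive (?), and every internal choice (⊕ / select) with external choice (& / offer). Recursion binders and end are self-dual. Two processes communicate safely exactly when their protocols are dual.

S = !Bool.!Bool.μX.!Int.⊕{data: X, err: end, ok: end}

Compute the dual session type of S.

?Bool.?Bool.μX.?Int.&{data: X, err: end, ok: end}

!Bool ↦ ?Bool
  !Bool ↦ ?Bool
    μX ↦ μX  (μ self-dual)
      !Int ↦ ?Int
        ⊕{data,err,ok} ↦ &{data,err,ok}  (select→offer)
          [data]
            X ↦ X
          [err]
            end ↦ end
          [ok]
            end ↦ end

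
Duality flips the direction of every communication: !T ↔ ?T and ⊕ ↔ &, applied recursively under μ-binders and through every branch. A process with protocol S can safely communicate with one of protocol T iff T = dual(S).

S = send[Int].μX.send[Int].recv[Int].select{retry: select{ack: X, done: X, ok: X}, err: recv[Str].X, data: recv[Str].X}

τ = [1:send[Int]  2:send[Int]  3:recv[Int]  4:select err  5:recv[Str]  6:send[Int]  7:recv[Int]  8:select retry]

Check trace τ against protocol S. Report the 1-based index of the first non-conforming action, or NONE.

[1] send[Int]  match  cont: μX.…
[2] send[Int]  match  cont: recv[Int].select{retry: select{ack: μX.…, done: μX.…, ok: μX.…}, err: recv[Str].μX.…, data: recv[Str].μX.…}
[3] recv[Int]  match  cont: select{retry: select{ack: μX.…, done: μX.…, ok: μX.…}, err: recv[Str].μX.…, data: recv[Str].μX.…}
[4] select err  match  cont: recv[Str].μX.…
[5] recv[Str]  match  cont: μX.…
[6] send[Int]  match  cont: recv[Int].select{retry: select{ack: μX.…, done: μX.…, ok: μX.…}, err: recv[Str].μX.…, data: recv[Str].μX.…}
[7] recv[Int]  match  cont: select{retry: select{ack: μX.…, done: μX.…, ok: μX.…}, err: recv[Str].μX.…, data: recv[Str].μX.…}
[8] select retry  match  cont: select{ack: μX.…, done: μX.…, ok: μX.…}
τ conforms to S (length 8)

NONE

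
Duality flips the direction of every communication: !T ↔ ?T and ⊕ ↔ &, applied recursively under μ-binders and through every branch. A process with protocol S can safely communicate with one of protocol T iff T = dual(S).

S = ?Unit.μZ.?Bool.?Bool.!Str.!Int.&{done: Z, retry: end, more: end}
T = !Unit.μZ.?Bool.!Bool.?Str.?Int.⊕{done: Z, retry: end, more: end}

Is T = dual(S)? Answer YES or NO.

NO

?Unit ‖ !Unit  ✓
  μZ ‖ μZ  ✓ (μ self-dual)
    ?Bool ‖ ?Bool  ✗ same direction on both sides — not dual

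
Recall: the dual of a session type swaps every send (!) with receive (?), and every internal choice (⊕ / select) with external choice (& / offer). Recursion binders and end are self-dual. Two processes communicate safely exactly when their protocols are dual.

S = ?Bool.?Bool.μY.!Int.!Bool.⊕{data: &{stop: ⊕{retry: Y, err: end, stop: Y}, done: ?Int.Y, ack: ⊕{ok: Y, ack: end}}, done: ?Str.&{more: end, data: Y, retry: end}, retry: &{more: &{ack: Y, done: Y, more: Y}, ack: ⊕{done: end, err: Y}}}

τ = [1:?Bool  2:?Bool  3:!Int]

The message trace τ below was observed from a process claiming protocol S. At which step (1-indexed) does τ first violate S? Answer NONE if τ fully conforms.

step 1: ?Bool  match  residual = ?Bool.μY.…
step 2: ?Bool  match  residual = μY.…
step 3: !Int  match  residual = !Bool.⊕{data: &{stop: ⊕{retry: μY.…, err: end, stop: μY.…}, done: ?Int.μY.…, ack: ⊕{ok: μY.…, ack: end}}, done: ?Str.&{more: end, data: μY.…, retry: end}, retry: &{more: &{ack: μY.…, done: μY.…, more: μY.…}, ack: ⊕{done: end, err: μY.…}}}
τ conforms to S (length 3)

NONE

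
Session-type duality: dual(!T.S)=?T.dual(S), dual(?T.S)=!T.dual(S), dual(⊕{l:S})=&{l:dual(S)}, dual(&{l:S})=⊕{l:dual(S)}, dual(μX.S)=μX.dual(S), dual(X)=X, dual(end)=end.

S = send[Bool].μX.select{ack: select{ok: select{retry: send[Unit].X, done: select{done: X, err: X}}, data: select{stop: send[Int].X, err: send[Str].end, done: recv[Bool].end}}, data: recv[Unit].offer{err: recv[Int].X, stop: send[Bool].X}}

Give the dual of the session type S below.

recv[Bool].μX.offer{ack: offer{ok: offer{retry: recv[Unit].X, done: offer{done: X, err: X}}, data: offer{stop: recv[Int].X, err: recv[Str].end, done: send[Bool].end}}, data: send[Unit].select{err: send[Int].X, stop: recv[Bool].X}}

send[Bool] → recv[Bool]
  μX → μX  (μ self-dual)
    select{ack,data} → offer{ack,data}  (select→offer)
      [ack]
        select{ok,data} → offer{ok,data}  (select→offer)
          [ok]
            select{retry,done} → offer{retry,done}  (select→offer)
              [retry]
                send[Unit] → recv[Unit]
                  X ↦ X
              [done]
                select{done,err} → offer{done,err}  (select→offer)
                  [done]
                    X ↦ X
                  [err]
                    X ↦ X
          [data]
            select{stop,err,done} → offer{stop,err,done}  (select→offer)
              [stop]
                send[Int] → recv[Int]
                  X ↦ X
              [err]
                send[Str] → recv[Str]
                  end ↦ end
              [done]
                recv[Bool] → send[Bool]
                  end ↦ end
      [data]
        recv[Unit] → send[Unit]
          offer{err,stop} → select{err,stop}  (offer→select)
            [err]
              recv[Int] → send[Int]
                X ↦ X
            [stop]
              send[Bool] → recv[Bool]
                X ↦ X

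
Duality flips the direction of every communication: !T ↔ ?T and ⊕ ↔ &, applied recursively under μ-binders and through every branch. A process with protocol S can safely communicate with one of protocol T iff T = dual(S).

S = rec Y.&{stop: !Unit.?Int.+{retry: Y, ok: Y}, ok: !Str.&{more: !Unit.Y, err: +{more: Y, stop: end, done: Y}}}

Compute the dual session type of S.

rec Y.+{stop: ?Unit.!Int.&{retry: Y, ok: Y}, ok: ?Str.+{more: ?Unit.Y, err: &{more: Y, stop: end, done: Y}}}

rec Y → rec Y  (binder kept)
  &{stop,ok} → +{stop,ok}  (&→⊕)
    • stop:
      !Unit → ?Unit
        ?Int → !Int
          +{retry,ok} → &{retry,ok}  (⊕→&)
            • retry:
              Y ↦ Y
            • ok:
              Y ↦ Y
    • ok:
      !Str → ?Str
        &{more,err} → +{more,err}  (&→⊕)
          • more:
            !Unit → ?Unit
              Y ↦ Y
          • err:
            +{more,stop,done} → &{more,stop,done}  (⊕→&)
              • more:
                Y ↦ Y
              • stop:
                end ↦ end
              • done:
                Y ↦ Y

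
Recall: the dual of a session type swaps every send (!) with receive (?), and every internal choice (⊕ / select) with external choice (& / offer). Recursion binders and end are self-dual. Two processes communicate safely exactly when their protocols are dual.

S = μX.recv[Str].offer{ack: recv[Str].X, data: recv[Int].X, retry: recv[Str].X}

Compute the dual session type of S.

μX.send[Str].select{ack: send[Str].X, data: send[Int].X, retry: send[Str].X}

μX = μX  (rec unchanged)
  recv[Str] = send[Str]
    offer{ack,data,retry} = select{ack,data,retry}  (external→internal)
      case ack:
        recv[Str] = send[Str]
          X ↦ X
      case data:
        recv[Int] = send[Int]
          X ↦ X
      case retry:
        recv[Str] = send[Str]
          X ↦ X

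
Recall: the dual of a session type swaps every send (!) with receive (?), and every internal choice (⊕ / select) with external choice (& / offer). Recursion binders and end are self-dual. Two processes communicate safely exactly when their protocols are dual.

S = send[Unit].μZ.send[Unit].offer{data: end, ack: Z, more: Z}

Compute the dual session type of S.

send[Unit] = recv[Unit]
  μZ = μZ  (μ self-dual)
    send[Unit] = recv[Unit]
      offer{data,ack,more} = select{data,ack,more}  (&→⊕)
        • data:
          end self-dual
        • ack:
          Z self-dual
        • more:
          Z self-dual

recv[Unit].μZ.recv[Unit].select{data: end, ack: Z, more: Z}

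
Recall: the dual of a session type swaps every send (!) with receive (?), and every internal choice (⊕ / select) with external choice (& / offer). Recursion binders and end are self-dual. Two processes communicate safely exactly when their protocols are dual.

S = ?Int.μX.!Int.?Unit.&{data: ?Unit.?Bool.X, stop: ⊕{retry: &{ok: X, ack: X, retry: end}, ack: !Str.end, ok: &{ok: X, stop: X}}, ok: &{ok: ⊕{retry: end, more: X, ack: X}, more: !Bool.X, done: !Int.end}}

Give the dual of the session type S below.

!Int.μX.?Int.!Unit.⊕{data: !Unit.!Bool.X, stop: &{retry: ⊕{ok: X, ack: X, retry: end}, ack: ?Str.end, ok: ⊕{ok: X, stop: X}}, ok: ⊕{ok: &{retry: end, more: X, ack: X}, more: ?Bool.X, done: ?Int.end}}

?Int ↦ !Int
  μX ↦ μX  (μ self-dual)
    !Int ↦ ?Int
      ?Unit ↦ !Unit
        &{data,stop,ok} ↦ ⊕{data,stop,ok}  (&→⊕)
          case data:
            ?Unit ↦ !Unit
              ?Bool ↦ !Bool
                X self-dual
          case stop:
            ⊕{retry,ack,ok} ↦ &{retry,ack,ok}  (internal→external)
              case retry:
                &{ok,ack,retry} ↦ ⊕{ok,ack,retry}  (&→⊕)
                  case ok:
                    X self-dual
                  case ack:
                    X self-dual
                  case retry:
                    end self-dual
              case ack:
                !Str ↦ ?Str
                  end self-dual
              case ok:
                &{ok,stop} ↦ ⊕{ok,stop}  (&→⊕)
                  case ok:
                    X self-dual
                  case stop:
                    X self-dual
          case ok:
            &{ok,more,done} ↦ ⊕{ok,more,done}  (&→⊕)
              case ok:
                ⊕{retry,more,ack} ↦ &{retry,more,ack}  (internal→external)
                  case retry:
                    end self-dual
                  case more:
                    X self-dual
                  case ack:
                    X self-dual
              case more:
                !Bool ↦ ?Bool
                  X self-dual
              case done:
                !Int ↦ ?Int
                  end self-dual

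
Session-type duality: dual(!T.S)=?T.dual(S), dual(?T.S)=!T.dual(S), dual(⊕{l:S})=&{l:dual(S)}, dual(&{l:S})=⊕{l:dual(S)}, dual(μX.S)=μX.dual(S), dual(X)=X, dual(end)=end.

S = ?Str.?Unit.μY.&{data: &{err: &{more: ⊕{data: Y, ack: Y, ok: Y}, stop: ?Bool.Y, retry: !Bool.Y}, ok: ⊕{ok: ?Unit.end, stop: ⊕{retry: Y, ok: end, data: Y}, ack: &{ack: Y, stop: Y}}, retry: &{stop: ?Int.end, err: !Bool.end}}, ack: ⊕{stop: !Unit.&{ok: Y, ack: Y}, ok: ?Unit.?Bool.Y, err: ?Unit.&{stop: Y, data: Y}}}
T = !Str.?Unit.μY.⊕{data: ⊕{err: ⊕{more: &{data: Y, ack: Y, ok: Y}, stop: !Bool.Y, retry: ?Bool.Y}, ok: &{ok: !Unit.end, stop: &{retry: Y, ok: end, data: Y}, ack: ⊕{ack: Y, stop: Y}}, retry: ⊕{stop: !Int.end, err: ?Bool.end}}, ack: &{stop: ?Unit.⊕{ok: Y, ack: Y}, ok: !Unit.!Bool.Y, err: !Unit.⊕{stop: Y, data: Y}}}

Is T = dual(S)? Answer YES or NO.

NO

?Str vs !Str  ✓
  ?Unit vs ?Unit  ✗ same direction on both sides — not dual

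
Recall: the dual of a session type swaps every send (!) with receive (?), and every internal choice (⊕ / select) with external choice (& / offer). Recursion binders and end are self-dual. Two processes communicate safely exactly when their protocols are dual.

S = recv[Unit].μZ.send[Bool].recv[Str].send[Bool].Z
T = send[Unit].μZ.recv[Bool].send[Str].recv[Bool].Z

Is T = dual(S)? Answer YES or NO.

YES

recv[Unit] ‖ send[Unit]  match
  μZ ‖ μZ  match (μ self-dual)
    send[Bool] ‖ recv[Bool]  match
      recv[Str] ‖ send[Str]  match
        send[Bool] ‖ recv[Bool]  match
          Z ‖ Z  match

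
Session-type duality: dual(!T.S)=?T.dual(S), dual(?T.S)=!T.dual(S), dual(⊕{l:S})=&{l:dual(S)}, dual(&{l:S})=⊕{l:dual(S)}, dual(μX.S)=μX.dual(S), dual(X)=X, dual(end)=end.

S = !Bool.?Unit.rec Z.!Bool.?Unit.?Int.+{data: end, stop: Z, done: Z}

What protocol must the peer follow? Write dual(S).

!Bool = ?Bool
  ?Unit = !Unit
    rec Z = rec Z  (binder kept)
      !Bool = ?Bool
        ?Unit = !Unit
          ?Int = !Int
            +{data,stop,done} = &{data,stop,done}  (select→offer)
              case data:
                dual(end) = end
              case stop:
                dual(Z) = Z
              case done:
                dual(Z) = Z

?Bool.!Unit.rec Z.?Bool.!Unit.!Int.&{data: end, stop: Z, done: Z}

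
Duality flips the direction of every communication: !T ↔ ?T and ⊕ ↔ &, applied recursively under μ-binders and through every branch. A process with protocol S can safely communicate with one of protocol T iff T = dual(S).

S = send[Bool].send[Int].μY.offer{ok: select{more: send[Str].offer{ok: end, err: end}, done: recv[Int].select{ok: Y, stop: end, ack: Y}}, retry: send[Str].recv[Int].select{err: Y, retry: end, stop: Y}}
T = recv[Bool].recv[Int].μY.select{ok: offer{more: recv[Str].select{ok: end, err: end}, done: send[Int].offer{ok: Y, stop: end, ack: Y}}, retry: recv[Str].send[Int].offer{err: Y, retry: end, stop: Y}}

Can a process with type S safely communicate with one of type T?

YES

send[Bool] ‖ recv[Bool]  ok
  send[Int] ‖ recv[Int]  ok
    μY ‖ μY  ok (rec unchanged)
      offer{ok,retry} ‖ select{ok,retry}  ok same labels
        case ok:
          select{more,done} ‖ offer{more,done}  ok same labels
            case more:
              send[Str] ‖ recv[Str]  ok
                offer{ok,err} ‖ select{ok,err}  ok same labels
                  case ok:
                    end ‖ end  ok
                  case err:
                    end ‖ end  ok
            case done:
              recv[Int] ‖ send[Int]  ok
                select{ok,stop,ack} ‖ offer{ok,stop,ack}  ok same labels
                  case ok:
                    Y ‖ Y  ok
                  case stop:
                    end ‖ end  ok
                  case ack:
                    Y ‖ Y  ok
        case retry:
          send[Str] ‖ recv[Str]  ok
            recv[Int] ‖ send[Int]  ok
              select{err,retry,stop} ‖ offer{err,retry,stop}  ok same labels
                case err:
                  Y ‖ Y  ok
                case retry:
                  end ‖ end  ok
                case stop:
                  Y ‖ Y  ok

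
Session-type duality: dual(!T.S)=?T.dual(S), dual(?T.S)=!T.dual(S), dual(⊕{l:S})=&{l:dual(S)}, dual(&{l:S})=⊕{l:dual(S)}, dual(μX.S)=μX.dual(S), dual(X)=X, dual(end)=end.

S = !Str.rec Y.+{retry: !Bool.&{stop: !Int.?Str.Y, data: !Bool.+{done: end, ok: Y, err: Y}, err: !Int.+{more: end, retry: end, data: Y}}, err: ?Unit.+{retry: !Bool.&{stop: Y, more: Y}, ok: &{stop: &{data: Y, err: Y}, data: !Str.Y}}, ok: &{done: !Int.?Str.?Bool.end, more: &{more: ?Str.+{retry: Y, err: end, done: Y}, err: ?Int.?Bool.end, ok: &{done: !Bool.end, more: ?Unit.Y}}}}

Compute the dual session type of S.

!Str ↦ ?Str
  rec Y ↦ rec Y  (μ self-dual)
    +{retry,err,ok} ↦ &{retry,err,ok}  (⊕→&)
      case retry:
        !Bool ↦ ?Bool
          &{stop,data,err} ↦ +{stop,data,err}  (offer→select)
            case stop:
              !Int ↦ ?Int
                ?Str ↦ !Str
                  Y self-dual
            case data:
              !Bool ↦ ?Bool
                +{done,ok,err} ↦ &{done,ok,err}  (⊕→&)
                  case done:
                    end self-dual
                  case ok:
                    Y self-dual
                  case err:
                    Y self-dual
            case err:
              !Int ↦ ?Int
                +{more,retry,data} ↦ &{more,retry,data}  (⊕→&)
                  case more:
                    end self-dual
                  case retry:
                    end self-dual
                  case data:
                    Y self-dual
      case err:
        ?Unit ↦ !Unit
          +{retry,ok} ↦ &{retry,ok}  (⊕→&)
            case retry:
              !Bool ↦ ?Bool
                &{stop,more} ↦ +{stop,more}  (offer→select)
                  case stop:
                    Y self-dual
                  case more:
                    Y self-dual
            case ok:
              &{stop,data} ↦ +{stop,data}  (offer→select)
                case stop:
                  &{data,err} ↦ +{data,err}  (offer→select)
                    case data:
                      Y self-dual
                    case err:
                      Y self-dual
                case data:
                  !Str ↦ ?Str
                    Y self-dual
      case ok:
        &{done,more} ↦ +{done,more}  (offer→select)
          case done:
            !Int ↦ ?Int
              ?Str ↦ !Str
                ?Bool ↦ !Bool
                  end self-dual
          case more:
            &{more,err,ok} ↦ +{more,err,ok}  (offer→select)
              case more:
                ?Str ↦ !Str
                  +{retry,err,done} ↦ &{retry,err,done}  (⊕→&)
                    case retry:
                      Y self-dual
                    case err:
                      end self-dual
                    case done:
                      Y self-dual
              case err:
                ?Int ↦ !Int
                  ?Bool ↦ !Bool
                    end self-dual
              case ok:
                &{done,more} ↦ +{done,more}  (offer→select)
                  case done:
                    !Bool ↦ ?Bool
                      end self-dual
                  case more:
                    ?Unit ↦ !Unit
                      Y self-dual

?Str.rec Y.&{retry: ?Bool.+{stop: ?Int.!Str.Y, data: ?Bool.&{done: end, ok: Y, err: Y}, err: ?Int.&{more: end, retry: end, data: Y}}, err: !Unit.&{retry: ?Bool.+{stop: Y, more: Y}, ok: +{stop: +{data: Y, err: Y}, data: ?Str.Y}}, ok: +{done: ?Int.!Str.!Bool.end, more: +{more: !Str.&{retry: Y, err: end, done: Y}, err: !Int.!Bool.end, ok: +{done: ?Bool.end, more: !Unit.Y}}}}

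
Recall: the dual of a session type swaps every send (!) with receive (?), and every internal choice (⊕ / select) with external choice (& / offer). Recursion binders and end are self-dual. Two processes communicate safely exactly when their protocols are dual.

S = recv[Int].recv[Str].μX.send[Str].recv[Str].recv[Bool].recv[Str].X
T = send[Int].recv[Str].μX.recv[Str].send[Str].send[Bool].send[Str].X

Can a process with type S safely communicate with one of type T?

NO

recv[Int] vs send[Int]  ok
  recv[Str] vs recv[Str]  ✗ same direction on both sides — not dual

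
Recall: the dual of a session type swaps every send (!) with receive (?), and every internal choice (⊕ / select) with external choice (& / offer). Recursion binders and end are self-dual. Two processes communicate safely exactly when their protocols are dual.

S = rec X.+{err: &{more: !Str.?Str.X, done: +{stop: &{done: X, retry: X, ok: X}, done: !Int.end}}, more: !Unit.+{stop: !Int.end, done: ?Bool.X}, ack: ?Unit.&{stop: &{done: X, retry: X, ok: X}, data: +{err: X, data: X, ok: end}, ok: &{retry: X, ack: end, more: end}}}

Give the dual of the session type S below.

rec X → rec X  (μ self-dual)
  +{err,more,ack} → &{err,more,ack}  (internal→external)
    • err:
      &{more,done} → +{more,done}  (offer→select)
        • more:
          !Str → ?Str
            ?Str → !Str
              X self-dual
        • done:
          +{stop,done} → &{stop,done}  (internal→external)
            • stop:
              &{done,retry,ok} → +{done,retry,ok}  (offer→select)
                • done:
                  X self-dual
                • retry:
                  X self-dual
                • ok:
                  X self-dual
            • done:
              !Int → ?Int
                end self-dual
    • more:
      !Unit → ?Unit
        +{stop,done} → &{stop,done}  (internal→external)
          • stop:
            !Int → ?Int
              end self-dual
          • done:
            ?Bool → !Bool
              X self-dual
    • ack:
      ?Unit → !Unit
        &{stop,data,ok} → +{stop,data,ok}  (offer→select)
          • stop:
            &{done,retry,ok} → +{done,retry,ok}  (offer→select)
              • done:
                X self-dual
              • retry:
                X self-dual
              • ok:
                X self-dual
          • data:
            +{err,data,ok} → &{err,data,ok}  (internal→external)
              • err:
                X self-dual
              • data:
                X self-dual
              • ok:
                end self-dual
          • ok:
            &{retry,ack,more} → +{retry,ack,more}  (offer→select)
              • retry:
                X self-dual
              • ack:
                end self-dual
              • more:
                end self-dual

rec X.&{err: +{more: ?Str.!Str.X, done: &{stop: +{done: X, retry: X, ok: X}, done: ?Int.end}}, more: ?Unit.&{stop: ?Int.end, done: !Bool.X}, ack: !Unit.+{stop: +{done: X, retry: X, ok: X}, data: &{err: X, data: X, ok: end}, ok: +{retry: X, ack: end, more: end}}}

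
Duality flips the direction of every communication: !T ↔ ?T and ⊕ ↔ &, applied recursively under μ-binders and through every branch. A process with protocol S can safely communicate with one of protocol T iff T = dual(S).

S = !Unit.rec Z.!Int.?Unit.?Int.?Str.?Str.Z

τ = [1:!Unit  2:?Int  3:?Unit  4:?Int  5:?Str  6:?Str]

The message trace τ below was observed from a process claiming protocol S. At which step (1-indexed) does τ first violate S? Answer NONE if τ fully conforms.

step 1: !Unit  match  residual = rec Z.…
step 2: got ?Int, protocol expects !Int  ✗

2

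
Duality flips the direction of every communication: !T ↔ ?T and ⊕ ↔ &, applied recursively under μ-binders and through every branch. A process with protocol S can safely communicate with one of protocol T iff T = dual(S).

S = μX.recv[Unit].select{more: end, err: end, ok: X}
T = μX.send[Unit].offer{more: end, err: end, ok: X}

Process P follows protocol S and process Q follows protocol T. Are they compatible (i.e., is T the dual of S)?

μX ‖ μX  match (rec unchanged)
  recv[Unit] ‖ send[Unit]  match
    select{more,err,ok} ‖ offer{more,err,ok}  match same labels
      [more]
        end ‖ end  match
      [err]
        end ‖ end  match
      [ok]
        X ‖ X  match

YES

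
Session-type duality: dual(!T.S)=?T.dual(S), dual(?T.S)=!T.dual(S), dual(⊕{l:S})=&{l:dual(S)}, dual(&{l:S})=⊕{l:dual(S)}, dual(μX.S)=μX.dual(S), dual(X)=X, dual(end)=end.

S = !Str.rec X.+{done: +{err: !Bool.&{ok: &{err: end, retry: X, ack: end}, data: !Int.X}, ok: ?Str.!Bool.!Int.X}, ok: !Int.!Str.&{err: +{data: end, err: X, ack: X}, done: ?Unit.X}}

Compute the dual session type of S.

?Str.rec X.&{done: &{err: ?Bool.+{ok: +{err: end, retry: X, ack: end}, data: ?Int.X}, ok: !Str.?Bool.?Int.X}, ok: ?Int.?Str.+{err: &{data: end, err: X, ack: X}, done: !Unit.X}}

!Str ↦ ?Str
  rec X ↦ rec X  (μ self-dual)
    +{done,ok} ↦ &{done,ok}  (⊕→&)
      case done:
        +{err,ok} ↦ &{err,ok}  (⊕→&)
          case err:
            !Bool ↦ ?Bool
              &{ok,data} ↦ +{ok,data}  (external→internal)
                case ok:
                  &{err,retry,ack} ↦ +{err,retry,ack}  (external→internal)
                    case err:
                      end ↦ end
                    case retry:
                      X ↦ X
                    case ack:
                      end ↦ end
                case data:
                  !Int ↦ ?Int
                    X ↦ X
          case ok:
            ?Str ↦ !Str
              !Bool ↦ ?Bool
                !Int ↦ ?Int
                  X ↦ X
      case ok:
        !Int ↦ ?Int
          !Str ↦ ?Str
            &{err,done} ↦ +{err,done}  (external→internal)
              case err:
                +{data,err,ack} ↦ &{data,err,ack}  (⊕→&)
                  case data:
                    end ↦ end
                  case err:
                    X ↦ X
                  case ack:
                    X ↦ X
              case done:
                ?Unit ↦ !Unit
                  X ↦ X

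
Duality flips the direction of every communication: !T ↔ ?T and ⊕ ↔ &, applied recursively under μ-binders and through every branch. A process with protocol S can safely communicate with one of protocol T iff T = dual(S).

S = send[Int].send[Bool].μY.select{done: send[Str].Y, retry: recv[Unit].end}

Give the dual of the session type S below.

recv[Int].recv[Bool].μY.offer{done: recv[Str].Y, retry: send[Unit].end}

send[Int] ↦ recv[Int]
  send[Bool] ↦ recv[Bool]
    μY ↦ μY  (μ self-dual)
      select{done,retry} ↦ offer{done,retry}  (select→offer)
        [done]
          send[Str] ↦ recv[Str]
            dual(Y) = Y
        [retry]
          recv[Unit] ↦ send[Unit]
            dual(end) = end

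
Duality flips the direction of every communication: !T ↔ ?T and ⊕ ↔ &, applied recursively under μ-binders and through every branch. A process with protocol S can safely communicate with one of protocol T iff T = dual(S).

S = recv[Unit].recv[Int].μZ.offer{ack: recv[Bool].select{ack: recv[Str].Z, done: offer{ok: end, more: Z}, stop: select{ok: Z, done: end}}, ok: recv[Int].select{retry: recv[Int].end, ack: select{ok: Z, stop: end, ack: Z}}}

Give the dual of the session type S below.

recv[Unit] → send[Unit]
  recv[Int] → send[Int]
    μZ → μZ  (μ self-dual)
      offer{ack,ok} → select{ack,ok}  (external→internal)
        • ack:
          recv[Bool] → send[Bool]
            select{ack,done,stop} → offer{ack,done,stop}  (select→offer)
              • ack:
                recv[Str] → send[Str]
                  dual(Z) = Z
              • done:
                offer{ok,more} → select{ok,more}  (external→internal)
                  • ok:
                    dual(end) = end
                  • more:
                    dual(Z) = Z
              • stop:
                select{ok,done} → offer{ok,done}  (select→offer)
                  • ok:
                    dual(Z) = Z
                  • done:
                    dual(end) = end
        • ok:
          recv[Int] → send[Int]
            select{retry,ack} → offer{retry,ack}  (select→offer)
              • retry:
                recv[Int] → send[Int]
                  dual(end) = end
              • ack:
                select{ok,stop,ack} → offer{ok,stop,ack}  (select→offer)
                  • ok:
                    dual(Z) = Z
                  • stop:
                    dual(end) = end
                  • ack:
                    dual(Z) = Z

send[Unit].send[Int].μZ.select{ack: send[Bool].offer{ack: send[Str].Z, done: select{ok: end, more: Z}, stop: offer{ok: Z, done: end}}, ok: send[Int].offer{retry: send[Int].end, ack: offer{ok: Z, stop: end, ack: Z}}}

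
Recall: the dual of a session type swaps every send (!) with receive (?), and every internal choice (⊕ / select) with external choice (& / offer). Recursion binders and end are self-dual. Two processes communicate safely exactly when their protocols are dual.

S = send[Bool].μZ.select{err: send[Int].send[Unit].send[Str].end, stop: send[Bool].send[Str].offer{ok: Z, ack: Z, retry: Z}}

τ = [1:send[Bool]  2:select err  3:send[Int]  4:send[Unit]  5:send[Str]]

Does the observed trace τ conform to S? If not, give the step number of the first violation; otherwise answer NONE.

[1] send[Bool]  ok  cont: μZ.…
[2] select err  ok  cont: send[Int].send[Unit].send[Str].end
[3] send[Int]  ok  cont: send[Unit].send[Str].end
[4] send[Unit]  ok  cont: send[Str].end
[5] send[Str]  ok  cont: end
trace exhausted — no violation

NONE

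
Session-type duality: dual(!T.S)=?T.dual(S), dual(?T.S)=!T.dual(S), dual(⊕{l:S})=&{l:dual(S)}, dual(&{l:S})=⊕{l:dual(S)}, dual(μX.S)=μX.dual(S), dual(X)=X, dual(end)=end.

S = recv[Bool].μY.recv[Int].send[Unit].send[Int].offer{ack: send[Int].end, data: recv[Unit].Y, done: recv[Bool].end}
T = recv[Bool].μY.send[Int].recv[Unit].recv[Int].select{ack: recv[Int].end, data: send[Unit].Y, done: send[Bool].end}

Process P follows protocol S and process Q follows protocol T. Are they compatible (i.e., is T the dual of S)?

recv[Bool] | recv[Bool]  ✗ same direction on both sides — not dual

NO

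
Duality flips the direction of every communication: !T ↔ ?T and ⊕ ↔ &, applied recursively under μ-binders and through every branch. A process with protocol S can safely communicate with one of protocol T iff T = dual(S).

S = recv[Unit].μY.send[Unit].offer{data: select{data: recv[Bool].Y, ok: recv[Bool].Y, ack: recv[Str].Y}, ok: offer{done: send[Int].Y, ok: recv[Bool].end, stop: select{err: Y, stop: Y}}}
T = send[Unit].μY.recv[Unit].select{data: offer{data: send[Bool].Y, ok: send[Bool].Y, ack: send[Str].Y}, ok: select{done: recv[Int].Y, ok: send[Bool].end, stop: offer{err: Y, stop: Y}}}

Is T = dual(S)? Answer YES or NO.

YES

recv[Unit] | send[Unit]  match
  μY | μY  match (rec unchanged)
    send[Unit] | recv[Unit]  match
      offer{data,ok} | select{data,ok}  match same labels
        • data:
          select{data,ok,ack} | offer{data,ok,ack}  match same labels
            • data:
              recv[Bool] | send[Bool]  match
                Y | Y  match
            • ok:
              recv[Bool] | send[Bool]  match
                Y | Y  match
            • ack:
              recv[Str] | send[Str]  match
                Y | Y  match
        • ok:
          offer{done,ok,stop} | select{done,ok,stop}  match same labels
            • done:
              send[Int] | recv[Int]  match
                Y | Y  match
            • ok:
              recv[Bool] | send[Bool]  match
                end | end  match
            • stop:
              select{err,stop} | offer{err,stop}  match same labels
                • err:
                  Y | Y  match
                • stop:
                  Y | Y  match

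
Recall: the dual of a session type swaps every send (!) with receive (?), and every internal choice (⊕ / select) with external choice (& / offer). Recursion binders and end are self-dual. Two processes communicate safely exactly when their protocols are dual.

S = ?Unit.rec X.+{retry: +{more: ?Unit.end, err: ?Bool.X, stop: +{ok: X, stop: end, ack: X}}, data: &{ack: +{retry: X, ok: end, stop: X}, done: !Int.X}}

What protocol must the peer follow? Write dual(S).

!Unit.rec X.&{retry: &{more: !Unit.end, err: !Bool.X, stop: &{ok: X, stop: end, ack: X}}, data: +{ack: &{retry: X, ok: end, stop: X}, done: ?Int.X}}

?Unit = !Unit
  rec X = rec X  (binder kept)
    +{retry,data} = &{retry,data}  (internal→external)
      [retry]
        +{more,err,stop} = &{more,err,stop}  (internal→external)
          [more]
            ?Unit = !Unit
              end ↦ end
          [err]
            ?Bool = !Bool
              X ↦ X
          [stop]
            +{ok,stop,ack} = &{ok,stop,ack}  (internal→external)
              [ok]
                X ↦ X
              [stop]
                end ↦ end
              [ack]
                X ↦ X
      [data]
        &{ack,done} = +{ack,done}  (external→internal)
          [ack]
            +{retry,ok,stop} = &{retry,ok,stop}  (internal→external)
              [retry]
                X ↦ X
              [ok]
                end ↦ end
              [stop]
                X ↦ X
          [done]
            !Int = ?Int
              X ↦ X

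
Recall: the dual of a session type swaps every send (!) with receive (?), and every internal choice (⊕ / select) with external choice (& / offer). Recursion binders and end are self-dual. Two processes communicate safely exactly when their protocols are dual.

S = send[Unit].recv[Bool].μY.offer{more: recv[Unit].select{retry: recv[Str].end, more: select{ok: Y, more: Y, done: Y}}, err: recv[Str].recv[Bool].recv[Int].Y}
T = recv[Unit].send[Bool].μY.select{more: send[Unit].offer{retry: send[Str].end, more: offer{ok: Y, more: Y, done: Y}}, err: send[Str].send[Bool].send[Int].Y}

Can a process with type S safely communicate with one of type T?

send[Unit] | recv[Unit]  ok
  recv[Bool] | send[Bool]  ok
    μY | μY  ok (rec unchanged)
      offer{more,err} | select{more,err}  ok same labels
        • more:
          recv[Unit] | send[Unit]  ok
            select{retry,more} | offer{retry,more}  ok same labels
              • retry:
                recv[Str] | send[Str]  ok
                  end | end  ok
              • more:
                select{ok,more,done} | offer{ok,more,done}  ok same labels
                  • ok:
                    Y | Y  ok
                  • more:
                    Y | Y  ok
                  • done:
                    Y | Y  ok
        • err:
          recv[Str] | send[Str]  ok
            recv[Bool] | send[Bool]  ok
              recv[Int] | send[Int]  ok
                Y | Y  ok

YES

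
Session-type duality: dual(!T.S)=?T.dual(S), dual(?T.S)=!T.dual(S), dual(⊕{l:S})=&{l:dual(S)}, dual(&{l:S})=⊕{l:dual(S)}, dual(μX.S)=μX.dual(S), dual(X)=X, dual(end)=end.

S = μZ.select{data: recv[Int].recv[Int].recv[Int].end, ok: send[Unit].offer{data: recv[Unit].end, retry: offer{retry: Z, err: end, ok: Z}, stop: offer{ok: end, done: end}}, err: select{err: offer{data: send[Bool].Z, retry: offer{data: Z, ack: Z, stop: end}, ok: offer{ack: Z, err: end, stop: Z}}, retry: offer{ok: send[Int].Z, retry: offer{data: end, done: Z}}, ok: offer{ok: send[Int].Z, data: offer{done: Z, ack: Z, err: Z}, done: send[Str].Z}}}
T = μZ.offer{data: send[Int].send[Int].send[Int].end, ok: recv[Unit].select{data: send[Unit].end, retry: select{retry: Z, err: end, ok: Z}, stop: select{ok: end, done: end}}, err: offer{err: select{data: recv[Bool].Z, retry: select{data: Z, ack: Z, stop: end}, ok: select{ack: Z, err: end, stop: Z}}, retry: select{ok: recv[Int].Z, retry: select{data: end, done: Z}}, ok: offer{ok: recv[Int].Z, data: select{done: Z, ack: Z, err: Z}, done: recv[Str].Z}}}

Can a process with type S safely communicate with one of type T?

NO

μZ ‖ μZ  ✓ (rec unchanged)
  select{data,ok,err} ‖ offer{data,ok,err}  ✓ label sets agree
    [data]
      recv[Int] ‖ send[Int]  ✓
        recv[Int] ‖ send[Int]  ✓
          recv[Int] ‖ send[Int]  ✓
            end ‖ end  ✓
    [ok]
      send[Unit] ‖ recv[Unit]  ✓
        offer{data,retry,stop} ‖ select{data,retry,stop}  ✓ label sets agree
          [data]
            recv[Unit] ‖ send[Unit]  ✓
              end ‖ end  ✓
          [retry]
            offer{retry,err,ok} ‖ select{retry,err,ok}  ✓ label sets agree
              [retry]
                Z ‖ Z  ✓
              [err]
                end ‖ end  ✓
              [ok]
                Z ‖ Z  ✓
          [stop]
            offer{ok,done} ‖ select{ok,done}  ✓ label sets agree
              [ok]
                end ‖ end  ✓
              [done]
                end ‖ end  ✓
    [err]
      select{err,retry,ok} ‖ offer{err,retry,ok}  ✓ label sets agree
        [err]
          offer{data,retry,ok} ‖ select{data,retry,ok}  ✓ label sets agree
            [data]
              send[Bool] ‖ recv[Bool]  ✓
                Z ‖ Z  ✓
            [retry]
              offer{data,ack,stop} ‖ select{data,ack,stop}  ✓ label sets agree
                [data]
                  Z ‖ Z  ✓
                [ack]
                  Z ‖ Z  ✓
                [stop]
                  end ‖ end  ✓
            [ok]
              offer{ack,err,stop} ‖ select{ack,err,stop}  ✓ label sets agree
                [ack]
                  Z ‖ Z  ✓
                [err]
                  end ‖ end  ✓
                [stop]
                  Z ‖ Z  ✓
        [retry]
          offer{ok,retry} ‖ select{ok,retry}  ✓ label sets agree
            [ok]
              send[Int] ‖ recv[Int]  ✓
                Z ‖ Z  ✓
            [retry]
              offer{data,done} ‖ select{data,done}  ✓ label sets agree
                [data]
                  end ‖ end  ✓
                [done]
                  Z ‖ Z  ✓
        [ok]
          offer{ok,data,done} ‖ offer{ok,data,done}  ✗ choice polarity not flipped — not dual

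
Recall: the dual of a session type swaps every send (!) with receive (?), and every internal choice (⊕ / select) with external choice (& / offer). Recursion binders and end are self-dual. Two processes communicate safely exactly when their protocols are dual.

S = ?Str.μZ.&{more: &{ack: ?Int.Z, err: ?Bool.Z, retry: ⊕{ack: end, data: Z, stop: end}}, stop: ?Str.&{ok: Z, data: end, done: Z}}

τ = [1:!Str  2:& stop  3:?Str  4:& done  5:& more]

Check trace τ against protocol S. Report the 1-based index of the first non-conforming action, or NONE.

@1 got !Str, protocol expects ?Str  ✗

1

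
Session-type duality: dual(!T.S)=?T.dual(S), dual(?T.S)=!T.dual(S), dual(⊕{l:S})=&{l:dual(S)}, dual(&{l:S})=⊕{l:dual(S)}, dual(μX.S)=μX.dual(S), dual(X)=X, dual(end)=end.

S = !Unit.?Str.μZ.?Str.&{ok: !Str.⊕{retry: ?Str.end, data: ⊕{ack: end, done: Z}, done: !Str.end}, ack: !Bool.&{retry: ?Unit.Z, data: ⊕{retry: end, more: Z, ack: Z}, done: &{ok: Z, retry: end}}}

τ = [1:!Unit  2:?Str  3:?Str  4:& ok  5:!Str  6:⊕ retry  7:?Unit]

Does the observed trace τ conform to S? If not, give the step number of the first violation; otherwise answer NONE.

step 1: !Unit  ok  residual = ?Str.μZ.…
step 2: ?Str  ok  residual = μZ.…
step 3: ?Str  ok  residual = &{ok: !Str.⊕{retry: ?Str.end, data: ⊕{ack: end, done: μZ.…}, done: !Str.end}, ack: !Bool.&{retry: ?Unit.μZ.…, data: ⊕{retry: end, more: μZ.…, ack: μZ.…}, done: &{ok: μZ.…, retry: end}}}
step 4: & ok  ok  residual = !Str.⊕{retry: ?Str.end, data: ⊕{ack: end, done: μZ.…}, done: !Str.end}
step 5: !Str  ok  residual = ⊕{retry: ?Str.end, data: ⊕{ack: end, done: μZ.…}, done: !Str.end}
step 6: ⊕ retry  ok  residual = ?Str.end
step 7: got ?Unit, protocol expects ?Str  ✗

7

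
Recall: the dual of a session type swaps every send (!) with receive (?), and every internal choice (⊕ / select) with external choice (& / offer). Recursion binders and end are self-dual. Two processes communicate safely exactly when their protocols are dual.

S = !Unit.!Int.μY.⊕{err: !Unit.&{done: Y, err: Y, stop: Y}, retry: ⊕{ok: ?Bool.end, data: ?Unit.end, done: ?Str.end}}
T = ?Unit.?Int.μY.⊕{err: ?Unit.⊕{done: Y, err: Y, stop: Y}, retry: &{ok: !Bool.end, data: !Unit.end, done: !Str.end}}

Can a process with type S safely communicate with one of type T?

NO

!Unit vs ?Unit  ✓
  !Int vs ?Int  ✓
    μY vs μY  ✓ (μ self-dual)
      ⊕{err,retry} vs ⊕{err,retry}  ✗ choice polarity not flipped — not dual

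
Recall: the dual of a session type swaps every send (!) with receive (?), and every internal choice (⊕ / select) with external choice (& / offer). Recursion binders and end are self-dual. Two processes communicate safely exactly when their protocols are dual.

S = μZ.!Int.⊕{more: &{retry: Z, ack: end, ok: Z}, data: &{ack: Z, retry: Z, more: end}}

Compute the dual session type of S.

μZ.?Int.&{more: ⊕{retry: Z, ack: end, ok: Z}, data: ⊕{ack: Z, retry: Z, more: end}}

μZ ↦ μZ  (binder kept)
  !Int ↦ ?Int
    ⊕{more,data} ↦ &{more,data}  (⊕→&)
      • more:
        &{retry,ack,ok} ↦ ⊕{retry,ack,ok}  (external→internal)
          • retry:
            Z ↦ Z
          • ack:
            end ↦ end
          • ok:
            Z ↦ Z
      • data:
        &{ack,retry,more} ↦ ⊕{ack,retry,more}  (external→internal)
          • ack:
            Z ↦ Z
          • retry:
            Z ↦ Z
          • more:
            end ↦ end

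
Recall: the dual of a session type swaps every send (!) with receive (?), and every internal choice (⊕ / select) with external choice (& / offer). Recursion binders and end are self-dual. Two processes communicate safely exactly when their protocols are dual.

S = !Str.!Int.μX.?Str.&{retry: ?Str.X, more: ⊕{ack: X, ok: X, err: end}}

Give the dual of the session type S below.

!Str = ?Str
  !Int = ?Int
    μX = μX  (rec unchanged)
      ?Str = !Str
        &{retry,more} = ⊕{retry,more}  (&→⊕)
          • retry:
            ?Str = !Str
              dual(X) = X
          • more:
            ⊕{ack,ok,err} = &{ack,ok,err}  (internal→external)
              • ack:
                dual(X) = X
              • ok:
                dual(X) = X
              • err:
                dual(end) = end

?Str.?Int.μX.!Str.⊕{retry: !Str.X, more: &{ack: X, ok: X, err: end}}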